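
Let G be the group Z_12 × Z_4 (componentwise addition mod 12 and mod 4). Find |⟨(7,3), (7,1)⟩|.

|⟨(7,3)⟩| = 12 and |⟨(7,1)⟩| = 12, so |H| is a multiple of lcm(12, 12) = 12 and divides |G| = 48.
Closing under the operation: H = {(0,0), (0,2), (1,1), (1,3), (2,0), (2,2), (3,1), (3,3), (4,0), (4,2), (5,1), (5,3), (6,0), (6,2), (7,1), (7,3), (8,0), (8,2), (9,1), (9,3), (10,0), (10,2), (11,1), (11,3)}, so |H| = 24.

24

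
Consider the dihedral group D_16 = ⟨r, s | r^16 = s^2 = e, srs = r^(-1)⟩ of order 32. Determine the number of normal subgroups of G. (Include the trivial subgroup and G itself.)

G has 36 subgroups. Checking conjugation-invariance by order — order 1: 1/1 normal; order 2: 1/17 normal; order 4: 1/9 normal; order 8: 1/5 normal; order 16: 3/3 normal; order 32: 1/1 normal.
Total normal subgroups: 8.

8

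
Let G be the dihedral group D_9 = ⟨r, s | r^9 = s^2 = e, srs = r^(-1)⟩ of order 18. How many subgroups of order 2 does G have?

9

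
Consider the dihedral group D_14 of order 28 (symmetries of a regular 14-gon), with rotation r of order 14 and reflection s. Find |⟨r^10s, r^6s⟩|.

14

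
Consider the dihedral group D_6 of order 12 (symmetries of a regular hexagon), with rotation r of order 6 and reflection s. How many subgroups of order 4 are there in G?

3

|G| = 12 and 4 | 12, so subgroups of order 4 are possible by Lagrange.
The subgroups of order 4 are: {e, r^3, r^2s, r^5s}; {e, r^3, s, r^3s}; {e, r^3, rs, r^4s}.
So G has 3 subgroups of order 4.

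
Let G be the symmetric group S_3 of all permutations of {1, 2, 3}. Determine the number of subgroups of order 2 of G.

3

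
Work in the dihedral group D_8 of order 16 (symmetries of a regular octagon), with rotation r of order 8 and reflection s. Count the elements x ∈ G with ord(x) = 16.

0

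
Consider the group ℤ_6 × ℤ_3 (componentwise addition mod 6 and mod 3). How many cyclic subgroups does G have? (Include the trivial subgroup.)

A cyclic subgroup of order d is generated by each of its φ(d) elements of order d, so the cyclic subgroups of order d number (#elements of order d)/φ(d).
Cyclic subgroups by order — order 1: 1; order 2: 1; order 3: 4; order 6: 4.
Total: 10.

10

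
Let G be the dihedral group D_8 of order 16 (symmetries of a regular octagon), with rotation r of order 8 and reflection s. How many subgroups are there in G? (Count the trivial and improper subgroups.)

|G| = 16, so by Lagrange every subgroup order divides 16. Divisors: 1, 2, 4, 8, 16.
Subgroups by order — order 1: 1; order 2: 9; order 4: 5; order 8: 3; order 16: 1.
Total: 1 + 9 + 5 + 3 + 1 = 19.

19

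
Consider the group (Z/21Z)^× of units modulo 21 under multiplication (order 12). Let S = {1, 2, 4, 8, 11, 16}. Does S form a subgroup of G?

|S| = 6 divides |G| = 12, consistent with Lagrange.
S contains the identity, every element's inverse is in S, and S is closed under ·: it is a subgroup.
In fact S = ⟨2⟩.

Yes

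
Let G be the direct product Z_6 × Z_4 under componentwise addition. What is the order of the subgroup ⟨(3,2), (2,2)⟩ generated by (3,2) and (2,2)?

12

|⟨(3,2)⟩| = 2 and |⟨(2,2)⟩| = 6, so |H| is a multiple of lcm(2, 6) = 6 and divides |G| = 24.
Closing under the operation: H = {(0,0), (0,2), (1,0), (1,2), (2,0), (2,2), (3,0), (3,2), (4,0), (4,2), (5,0), (5,2)}, so |H| = 12.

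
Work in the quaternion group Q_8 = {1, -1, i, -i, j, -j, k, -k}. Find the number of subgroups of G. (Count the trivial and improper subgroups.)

|G| = 8, so by Lagrange every subgroup order divides 8. Divisors: 1, 2, 4, 8.
Subgroups by order — order 1: 1; order 2: 1; order 4: 3; order 8: 1.
Total: 1 + 1 + 3 + 1 = 6.

6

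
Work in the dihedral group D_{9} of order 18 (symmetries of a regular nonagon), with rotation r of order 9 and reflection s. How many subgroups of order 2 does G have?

9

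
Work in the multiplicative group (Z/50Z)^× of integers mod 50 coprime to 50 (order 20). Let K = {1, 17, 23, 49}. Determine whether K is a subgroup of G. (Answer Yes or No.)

17 ∈ K but its inverse 3 ∉ K, so K is not a subgroup.

No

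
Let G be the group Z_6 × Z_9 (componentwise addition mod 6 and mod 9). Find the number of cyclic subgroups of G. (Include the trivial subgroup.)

16

A cyclic subgroup of order d is generated by each of its φ(d) elements of order d, so the cyclic subgroups of order d number (#elements of order d)/φ(d).
Cyclic subgroups by order — order 1: 1; order 2: 1; order 3: 4; order 6: 4; order 9: 3; order 18: 3.
Total: 16.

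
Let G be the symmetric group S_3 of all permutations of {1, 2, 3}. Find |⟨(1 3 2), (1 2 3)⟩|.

|⟨(1 3 2)⟩| = 3 and |⟨(1 2 3)⟩| = 3, so |H| is a multiple of lcm(3, 3) = 3 and divides |G| = 6.
Closing under the operation: H = {e, (1 2 3), (1 3 2)}, so |H| = 3.

3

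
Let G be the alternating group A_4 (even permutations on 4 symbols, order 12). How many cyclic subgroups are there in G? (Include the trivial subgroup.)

8

Each element a generates a cyclic subgroup ⟨a⟩; distinct elements may generate the same one (a cyclic group of order d has φ(d) generators).
Cyclic subgroups by order — order 1: 1; order 2: 3; order 3: 4.
Total: 8.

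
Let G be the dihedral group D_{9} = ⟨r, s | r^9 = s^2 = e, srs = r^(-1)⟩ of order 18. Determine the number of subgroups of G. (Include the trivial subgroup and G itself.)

16

|G| = 18, so by Lagrange every subgroup order divides 18. Divisors: 1, 2, 3, 6, 9, 18.
Subgroups by order — order 1: 1; order 2: 9; order 3: 1; order 6: 3; order 9: 1; order 18: 1.
Total: 1 + 9 + 1 + 3 + 1 + 1 = 16.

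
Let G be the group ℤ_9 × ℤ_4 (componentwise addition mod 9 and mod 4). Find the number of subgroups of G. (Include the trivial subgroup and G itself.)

9

|G| = 36, so by Lagrange every subgroup order divides 36. Divisors: 1, 2, 3, 4, 6, 9, 12, 18, 36.
Subgroups by order — order 1: 1; order 2: 1; order 3: 1; order 4: 1; order 6: 1; order 9: 1; order 12: 1; order 18: 1; order 36: 1.
Total: 1 + 1 + 1 + 1 + 1 + 1 + 1 + 1 + 1 = 9.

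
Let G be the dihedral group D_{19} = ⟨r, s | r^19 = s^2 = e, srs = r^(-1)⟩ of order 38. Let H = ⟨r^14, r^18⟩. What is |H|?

|⟨r^14⟩| = 19 and |⟨r^18⟩| = 19, so |H| is a multiple of lcm(19, 19) = 19 and divides |G| = 38.
Closing under the operation: H = {e, r, r^2, r^3, r^4, r^5, r^6, r^7, r^8, r^9, r^10, r^11, r^12, r^13, r^14, r^15, r^16, r^17, r^18}, so |H| = 19.

19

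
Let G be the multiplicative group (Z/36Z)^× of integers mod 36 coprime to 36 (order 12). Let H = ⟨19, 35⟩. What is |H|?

|⟨19⟩| = 2 and |⟨35⟩| = 2, so |H| is a multiple of lcm(2, 2) = 2 and divides |G| = 12.
Closing under the operation: H = {1, 17, 19, 35}, so |H| = 4.

4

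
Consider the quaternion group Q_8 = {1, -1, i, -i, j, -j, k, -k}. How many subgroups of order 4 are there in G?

|G| = 8 and 4 | 8, so subgroups of order 4 are possible by Lagrange.
The subgroups of order 4 are: {1, -1, i, -i}; {1, -1, j, -j}; {1, -1, k, -k}.
So G has 3 subgroups of order 4.

3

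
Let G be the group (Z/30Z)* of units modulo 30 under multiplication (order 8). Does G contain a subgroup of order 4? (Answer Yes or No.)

Yes

4 | 8. A subgroup of order 4 is {1, 11, 19, 29}.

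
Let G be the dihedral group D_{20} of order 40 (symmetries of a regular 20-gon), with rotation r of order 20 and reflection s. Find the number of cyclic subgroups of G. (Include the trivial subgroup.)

A cyclic subgroup of order d is generated by each of its φ(d) elements of order d, so the cyclic subgroups of order d number (#elements of order d)/φ(d).
Cyclic subgroups by order — order 1: 1; order 2: 21; order 4: 1; order 5: 1; order 10: 1; order 20: 1.
Total: 26.

26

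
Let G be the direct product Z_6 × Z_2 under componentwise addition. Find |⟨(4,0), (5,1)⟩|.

6

|⟨(4,0)⟩| = 3 and |⟨(5,1)⟩| = 6, so |H| is a multiple of lcm(3, 6) = 6 and divides |G| = 12.
Closing under the operation: H = {(0,0), (1,1), (2,0), (3,1), (4,0), (5,1)}, so |H| = 6.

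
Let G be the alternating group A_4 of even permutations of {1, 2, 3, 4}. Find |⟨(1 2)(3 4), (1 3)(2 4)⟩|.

|⟨(1 2)(3 4)⟩| = 2 and |⟨(1 3)(2 4)⟩| = 2, so |H| is a multiple of lcm(2, 2) = 2 and divides |G| = 12.
Closing under the operation: H = {e, (1 2)(3 4), (1 3)(2 4), (1 4)(2 3)}, so |H| = 4.

4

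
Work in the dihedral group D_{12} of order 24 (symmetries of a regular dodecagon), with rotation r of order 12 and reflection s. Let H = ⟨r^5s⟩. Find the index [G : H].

|⟨r^5s⟩| = 2 and |G| = 24.
By Lagrange, [G : H] = |G|/|H| = 24/2 = 12.

12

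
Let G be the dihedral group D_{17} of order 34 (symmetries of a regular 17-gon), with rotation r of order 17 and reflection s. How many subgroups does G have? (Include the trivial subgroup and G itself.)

20

|G| = 34, so by Lagrange every subgroup order divides 34. Divisors: 1, 2, 17, 34.
Subgroups by order — order 1: 1; order 2: 17; order 17: 1; order 34: 1.
Total: 1 + 17 + 1 + 1 = 20.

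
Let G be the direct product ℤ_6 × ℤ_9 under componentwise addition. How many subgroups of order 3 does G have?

|G| = 54 and 3 | 54, so subgroups of order 3 are possible by Lagrange.
The subgroups of order 3 are: {(0,0), (0,3), (0,6)}; {(0,0), (2,0), (4,0)}; {(0,0), (2,3), (4,6)}; {(0,0), (2,6), (4,3)}.
So G has 4 subgroups of order 3.

4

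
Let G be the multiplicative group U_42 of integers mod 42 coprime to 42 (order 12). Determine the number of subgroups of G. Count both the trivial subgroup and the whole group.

|G| = 12, so by Lagrange every subgroup order divides 12. Divisors: 1, 2, 3, 4, 6, 12.
Subgroups by order — order 1: 1; order 2: 3; order 3: 1; order 4: 1; order 6: 3; order 12: 1.
Total: 1 + 3 + 1 + 1 + 3 + 1 = 10.

10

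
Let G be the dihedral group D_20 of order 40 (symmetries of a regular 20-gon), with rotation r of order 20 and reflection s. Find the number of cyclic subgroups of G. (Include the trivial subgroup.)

26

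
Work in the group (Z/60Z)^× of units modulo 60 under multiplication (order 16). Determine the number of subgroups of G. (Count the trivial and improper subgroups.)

27

|G| = 16, so by Lagrange every subgroup order divides 16. Divisors: 1, 2, 4, 8, 16.
Subgroups by order — order 1: 1; order 2: 7; order 4: 11; order 8: 7; order 16: 1.
Total: 1 + 7 + 11 + 7 + 1 = 27.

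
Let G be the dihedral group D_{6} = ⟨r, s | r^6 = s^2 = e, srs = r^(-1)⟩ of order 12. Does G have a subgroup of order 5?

No

5 does not divide |G| = 12, so by Lagrange no subgroup of order 5 exists.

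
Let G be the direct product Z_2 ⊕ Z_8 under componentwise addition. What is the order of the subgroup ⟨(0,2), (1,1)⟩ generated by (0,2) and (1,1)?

8

|⟨(0,2)⟩| = 4 and |⟨(1,1)⟩| = 8, so |H| is a multiple of lcm(4, 8) = 8 and divides |G| = 16.
Closing under the operation: H = {(0,0), (0,2), (0,4), (0,6), (1,1), (1,3), (1,5), (1,7)}, so |H| = 8.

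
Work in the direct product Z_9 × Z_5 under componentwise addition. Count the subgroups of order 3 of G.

|G| = 45 and 3 | 45, so subgroups of order 3 are possible by Lagrange.
The subgroups of order 3 are: {(0,0), (3,0), (6,0)}.
So G has 1 subgroup of order 3.

1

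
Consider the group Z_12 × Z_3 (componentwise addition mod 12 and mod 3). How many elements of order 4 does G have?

2

An element (a,b) has order lcm(ord(a), ord(b)); count pairs with lcm equal to 4.
Enumerating gives 2 such elements.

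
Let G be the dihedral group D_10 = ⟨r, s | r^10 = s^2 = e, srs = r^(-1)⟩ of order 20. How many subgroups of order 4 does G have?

5

|G| = 20 and 4 | 20, so subgroups of order 4 are possible by Lagrange.
The subgroups of order 4 are: {e, r^5, r^2s, r^7s}; {e, r^5, r^3s, r^8s}; {e, r^5, r^4s, r^9s}; {e, r^5, s, r^5s}; … (5 in all).
So G has 5 subgroups of order 4.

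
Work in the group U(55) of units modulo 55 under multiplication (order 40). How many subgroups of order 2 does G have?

|G| = 40 and 2 | 40, so subgroups of order 2 are possible by Lagrange.
The subgroups of order 2 are: {1, 21}; {1, 34}; {1, 54}.
So G has 3 subgroups of order 2.

3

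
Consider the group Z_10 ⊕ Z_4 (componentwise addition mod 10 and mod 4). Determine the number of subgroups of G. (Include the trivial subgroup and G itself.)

16

|G| = 40, so by Lagrange every subgroup order divides 40. Divisors: 1, 2, 4, 5, 8, 10, 20, 40.
Subgroups by order — order 1: 1; order 2: 3; order 4: 3; order 5: 1; order 8: 1; order 10: 3; order 20: 3; order 40: 1.
Total: 1 + 3 + 3 + 1 + 1 + 3 + 3 + 1 = 16.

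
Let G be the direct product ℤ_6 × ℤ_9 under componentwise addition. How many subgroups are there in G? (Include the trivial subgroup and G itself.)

20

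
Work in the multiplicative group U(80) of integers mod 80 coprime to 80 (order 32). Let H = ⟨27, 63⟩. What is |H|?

|⟨27⟩| = 4 and |⟨63⟩| = 4, so |H| is a multiple of lcm(4, 4) = 4 and divides |G| = 32.
Closing under the operation: H = {1, 3, 7, 9, 21, 23, 27, 29, 41, 43, 47, 49, 61, 63, 67, 69}, so |H| = 16.

16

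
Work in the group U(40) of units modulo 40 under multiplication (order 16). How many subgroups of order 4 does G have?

|G| = 16 and 4 | 16, so subgroups of order 4 are possible by Lagrange.
The subgroups of order 4 are: {1, 9, 11, 19}; {1, 11, 21, 31}; {1, 11, 29, 39}; {1, 9, 13, 37}; … (11 in all).
So G has 11 subgroups of order 4.

11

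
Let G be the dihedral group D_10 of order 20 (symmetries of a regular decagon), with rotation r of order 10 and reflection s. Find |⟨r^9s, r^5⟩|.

4

|⟨r^9s⟩| = 2 and |⟨r^5⟩| = 2, so |H| is a multiple of lcm(2, 2) = 2 and divides |G| = 20.
Closing under the operation: H = {e, r^5, r^4s, r^9s}, so |H| = 4.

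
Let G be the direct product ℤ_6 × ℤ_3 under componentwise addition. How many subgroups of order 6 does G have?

4

|G| = 18 and 6 | 18, so subgroups of order 6 are possible by Lagrange.
The subgroups of order 6 are: {(0,0), (0,1), (0,2), (3,0), (3,1), (3,2)}; {(0,0), (1,0), (2,0), (3,0), (4,0), (5,0)}; {(0,0), (1,1), (2,2), (3,0), (4,1), (5,2)}; {(0,0), (1,2), (2,1), (3,0), (4,2), (5,1)}.
So G has 4 subgroups of order 6.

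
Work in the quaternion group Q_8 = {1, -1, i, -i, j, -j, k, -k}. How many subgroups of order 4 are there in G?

|G| = 8 and 4 | 8, so subgroups of order 4 are possible by Lagrange.
The subgroups of order 4 are: {1, -1, i, -i}; {1, -1, j, -j}; {1, -1, k, -k}.
So G has 3 subgroups of order 4.

3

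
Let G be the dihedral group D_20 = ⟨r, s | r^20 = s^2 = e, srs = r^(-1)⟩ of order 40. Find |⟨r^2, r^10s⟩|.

20

|⟨r^2⟩| = 10 and |⟨r^10s⟩| = 2, so |H| is a multiple of lcm(10, 2) = 10 and divides |G| = 40.
Closing under the operation: H = {e, r^2, r^4, r^6, r^8, r^10, r^12, r^14, r^16, r^18, s, r^2s, r^4s, r^6s, r^8s, r^10s, r^12s, r^14s, r^16s, r^18s}, so |H| = 20.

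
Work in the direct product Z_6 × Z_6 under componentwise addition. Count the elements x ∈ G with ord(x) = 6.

24

An element (a,b) has order lcm(ord(a), ord(b)); count pairs with lcm equal to 6.
Enumerating gives 24 such elements.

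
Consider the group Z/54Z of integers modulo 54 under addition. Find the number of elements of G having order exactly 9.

In a cyclic group of order 54, the number of elements of order d (for d | 54) is φ(d).
φ(9) = 6.

6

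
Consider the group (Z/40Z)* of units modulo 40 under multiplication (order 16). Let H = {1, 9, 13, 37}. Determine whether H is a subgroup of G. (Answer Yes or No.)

Yes

|H| = 4 divides |G| = 16, consistent with Lagrange.
H contains the identity, every element's inverse is in H, and H is closed under ·: it is a subgroup.
In fact H = ⟨37⟩.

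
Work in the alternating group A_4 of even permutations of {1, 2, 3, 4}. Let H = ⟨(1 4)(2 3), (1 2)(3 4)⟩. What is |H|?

4

|⟨(1 4)(2 3)⟩| = 2 and |⟨(1 2)(3 4)⟩| = 2, so |H| is a multiple of lcm(2, 2) = 2 and divides |G| = 12.
Closing under the operation: H = {e, (1 2)(3 4), (1 3)(2 4), (1 4)(2 3)}, so |H| = 4.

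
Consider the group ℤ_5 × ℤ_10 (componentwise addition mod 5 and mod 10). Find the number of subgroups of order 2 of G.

|G| = 50 and 2 | 50, so subgroups of order 2 are possible by Lagrange.
The subgroups of order 2 are: {(0,0), (0,5)}.
So G has 1 subgroup of order 2.

1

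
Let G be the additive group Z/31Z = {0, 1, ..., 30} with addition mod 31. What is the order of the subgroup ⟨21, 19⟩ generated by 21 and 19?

31

|⟨21⟩| = 31 and |⟨19⟩| = 31, so |H| is a multiple of lcm(31, 31) = 31 and divides |G| = 31.
Closing {21, 19} under the group operation gives all of G, so |H| = 31.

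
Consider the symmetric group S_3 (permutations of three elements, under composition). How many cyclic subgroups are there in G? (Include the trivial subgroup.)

A cyclic subgroup of order d is generated by each of its φ(d) elements of order d, so the cyclic subgroups of order d number (#elements of order d)/φ(d).
Cyclic subgroups by order — order 1: 1; order 2: 3; order 3: 1.
Total: 5.

5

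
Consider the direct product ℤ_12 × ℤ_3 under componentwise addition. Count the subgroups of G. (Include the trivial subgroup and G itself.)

18

|G| = 36, so by Lagrange every subgroup order divides 36. Divisors: 1, 2, 3, 4, 6, 9, 12, 18, 36.
Subgroups by order — order 1: 1; order 2: 1; order 3: 4; order 4: 1; order 6: 4; order 9: 1; order 12: 4; order 18: 1; order 36: 1.
Total: 1 + 1 + 4 + 1 + 4 + 1 + 4 + 1 + 1 = 18.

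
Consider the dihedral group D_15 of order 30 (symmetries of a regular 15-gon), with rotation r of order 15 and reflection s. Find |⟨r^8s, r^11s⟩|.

|⟨r^8s⟩| = 2 and |⟨r^11s⟩| = 2, so |H| is a multiple of lcm(2, 2) = 2 and divides |G| = 30.
Closing under the operation: H = {e, r^3, r^6, r^9, r^12, r^2s, r^5s, r^8s, r^11s, r^14s}, so |H| = 10.

10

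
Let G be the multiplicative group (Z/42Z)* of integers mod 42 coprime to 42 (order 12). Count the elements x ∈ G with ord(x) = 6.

6

The elements of order 6 are: 5, 11, 17, 19, 23, 31.
That's 6.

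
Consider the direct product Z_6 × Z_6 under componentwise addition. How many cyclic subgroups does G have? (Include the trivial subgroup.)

Each element a generates a cyclic subgroup ⟨a⟩; distinct elements may generate the same one (a cyclic group of order d has φ(d) generators).
Cyclic subgroups by order — order 1: 1; order 2: 3; order 3: 4; order 6: 12.
Total: 20.

20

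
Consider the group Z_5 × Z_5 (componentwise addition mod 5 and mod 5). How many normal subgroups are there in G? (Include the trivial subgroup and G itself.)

8

G is abelian, so every subgroup is normal.
G has 8 subgroups in total, hence 8 normal subgroups.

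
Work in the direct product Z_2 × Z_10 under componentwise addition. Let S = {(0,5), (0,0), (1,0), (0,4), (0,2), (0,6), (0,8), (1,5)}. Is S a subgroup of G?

No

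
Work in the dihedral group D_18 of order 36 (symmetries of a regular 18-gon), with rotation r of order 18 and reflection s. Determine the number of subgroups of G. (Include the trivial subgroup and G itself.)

45

|G| = 36, so by Lagrange every subgroup order divides 36. Divisors: 1, 2, 3, 4, 6, 9, 12, 18, 36.
Subgroups by order — order 1: 1; order 2: 19; order 3: 1; order 4: 9; order 6: 7; order 9: 1; order 12: 3; order 18: 3; order 36: 1.
Total: 1 + 19 + 1 + 9 + 7 + 1 + 3 + 3 + 1 = 45.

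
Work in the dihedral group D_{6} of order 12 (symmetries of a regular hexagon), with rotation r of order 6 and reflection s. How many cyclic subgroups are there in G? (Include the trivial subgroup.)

Group the elements of G by the cyclic subgroup they generate; each cyclic subgroup of order d accounts for φ(d) elements.
Cyclic subgroups by order — order 1: 1; order 2: 7; order 3: 1; order 6: 1.
Total: 10.

10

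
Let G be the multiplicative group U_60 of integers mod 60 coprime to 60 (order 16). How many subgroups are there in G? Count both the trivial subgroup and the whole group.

|G| = 16, so by Lagrange every subgroup order divides 16. Divisors: 1, 2, 4, 8, 16.
Subgroups by order — order 1: 1; order 2: 7; order 4: 11; order 8: 7; order 16: 1.
Total: 1 + 7 + 11 + 7 + 1 = 27.

27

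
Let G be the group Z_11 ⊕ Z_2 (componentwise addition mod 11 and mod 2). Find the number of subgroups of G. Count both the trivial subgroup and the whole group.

4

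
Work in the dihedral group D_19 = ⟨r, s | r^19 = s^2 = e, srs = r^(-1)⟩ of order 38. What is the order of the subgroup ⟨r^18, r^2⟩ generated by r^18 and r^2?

19

|⟨r^18⟩| = 19 and |⟨r^2⟩| = 19, so |H| is a multiple of lcm(19, 19) = 19 and divides |G| = 38.
Closing under the operation: H = {e, r, r^2, r^3, r^4, r^5, r^6, r^7, r^8, r^9, r^10, r^11, r^12, r^13, r^14, r^15, r^16, r^17, r^18}, so |H| = 19.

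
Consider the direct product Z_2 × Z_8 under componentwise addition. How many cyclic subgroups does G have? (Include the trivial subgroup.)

A cyclic subgroup of order d is generated by each of its φ(d) elements of order d, so the cyclic subgroups of order d number (#elements of order d)/φ(d).
Cyclic subgroups by order — order 1: 1; order 2: 3; order 4: 2; order 8: 2.
Total: 8.

8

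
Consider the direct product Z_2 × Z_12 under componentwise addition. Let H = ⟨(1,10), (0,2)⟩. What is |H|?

12

|⟨(1,10)⟩| = 6 and |⟨(0,2)⟩| = 6, so |H| is a multiple of lcm(6, 6) = 6 and divides |G| = 24.
Closing under the operation: H = {(0,0), (0,2), (0,4), (0,6), (0,8), (0,10), (1,0), (1,2), (1,4), (1,6), (1,8), (1,10)}, so |H| = 12.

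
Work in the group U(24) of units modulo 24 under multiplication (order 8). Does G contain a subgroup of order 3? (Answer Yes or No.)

3 does not divide |G| = 8, so by Lagrange no subgroup of order 3 exists.

No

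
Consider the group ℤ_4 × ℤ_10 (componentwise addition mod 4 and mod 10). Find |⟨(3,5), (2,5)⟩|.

|⟨(3,5)⟩| = 4 and |⟨(2,5)⟩| = 2, so |H| is a multiple of lcm(4, 2) = 4 and divides |G| = 40.
Closing under the operation: H = {(0,0), (0,5), (1,0), (1,5), (2,0), (2,5), (3,0), (3,5)}, so |H| = 8.

8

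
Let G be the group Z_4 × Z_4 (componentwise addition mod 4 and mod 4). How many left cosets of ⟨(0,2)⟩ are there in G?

|⟨(0,2)⟩| = 2 and |G| = 16.
By Lagrange, [G : H] = |G|/|H| = 16/2 = 8.

8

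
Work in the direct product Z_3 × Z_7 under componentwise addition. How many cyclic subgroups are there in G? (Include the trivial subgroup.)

Each element a generates a cyclic subgroup ⟨a⟩; distinct elements may generate the same one (a cyclic group of order d has φ(d) generators).
Cyclic subgroups by order — order 1: 1; order 3: 1; order 7: 1; order 21: 1.
Total: 4.

4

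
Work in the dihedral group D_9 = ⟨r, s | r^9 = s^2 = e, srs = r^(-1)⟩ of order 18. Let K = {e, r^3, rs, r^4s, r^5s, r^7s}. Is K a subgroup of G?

No

r^3 ∈ K but its inverse r^6 ∉ K, so K is not a subgroup.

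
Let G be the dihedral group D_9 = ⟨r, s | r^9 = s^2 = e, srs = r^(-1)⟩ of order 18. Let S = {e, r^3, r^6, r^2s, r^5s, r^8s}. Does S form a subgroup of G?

|S| = 6 divides |G| = 18, consistent with Lagrange.
S contains the identity, every element's inverse is in S, and S is closed under ·: it is a subgroup.

Yes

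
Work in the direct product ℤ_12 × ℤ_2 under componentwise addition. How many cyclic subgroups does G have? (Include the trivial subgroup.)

12

A cyclic subgroup of order d is generated by each of its φ(d) elements of order d, so the cyclic subgroups of order d number (#elements of order d)/φ(d).
Cyclic subgroups by order — order 1: 1; order 2: 3; order 3: 1; order 4: 2; order 6: 3; order 12: 2.
Total: 12.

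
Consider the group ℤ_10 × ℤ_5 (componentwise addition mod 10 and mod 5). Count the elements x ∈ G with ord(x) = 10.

24

An element (a,b) has order lcm(ord(a), ord(b)); count pairs with lcm equal to 10.
Enumerating gives 24 such elements.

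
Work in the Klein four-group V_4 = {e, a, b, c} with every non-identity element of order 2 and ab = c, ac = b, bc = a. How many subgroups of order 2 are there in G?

|G| = 4 and 2 | 4, so subgroups of order 2 are possible by Lagrange.
The subgroups of order 2 are: {e, a}; {e, b}; {e, c}.
So G has 3 subgroups of order 2.

3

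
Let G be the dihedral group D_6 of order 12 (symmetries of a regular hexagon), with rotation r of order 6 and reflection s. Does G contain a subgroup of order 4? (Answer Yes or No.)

Yes

4 | 12. A subgroup of order 4 is {e, r^3, r^2s, r^5s}.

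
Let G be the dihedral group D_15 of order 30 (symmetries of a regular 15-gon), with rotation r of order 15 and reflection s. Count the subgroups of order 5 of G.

1

|G| = 30 and 5 | 30, so subgroups of order 5 are possible by Lagrange.
The subgroups of order 5 are: {e, r^3, r^6, r^9, r^12}.
So G has 1 subgroup of order 5.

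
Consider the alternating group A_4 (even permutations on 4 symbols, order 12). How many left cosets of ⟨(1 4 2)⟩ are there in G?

4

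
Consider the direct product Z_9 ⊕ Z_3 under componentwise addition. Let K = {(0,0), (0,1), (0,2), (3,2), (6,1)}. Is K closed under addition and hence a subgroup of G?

No

|K| = 5 does not divide |G| = 27, so by Lagrange K is not a subgroup.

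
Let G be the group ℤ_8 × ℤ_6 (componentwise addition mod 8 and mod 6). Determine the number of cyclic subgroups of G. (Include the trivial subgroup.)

16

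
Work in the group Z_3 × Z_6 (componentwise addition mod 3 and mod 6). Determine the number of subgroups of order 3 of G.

4

|G| = 18 and 3 | 18, so subgroups of order 3 are possible by Lagrange.
The subgroups of order 3 are: {(0,0), (0,2), (0,4)}; {(0,0), (1,0), (2,0)}; {(0,0), (1,2), (2,4)}; {(0,0), (1,4), (2,2)}.
So G has 4 subgroups of order 3.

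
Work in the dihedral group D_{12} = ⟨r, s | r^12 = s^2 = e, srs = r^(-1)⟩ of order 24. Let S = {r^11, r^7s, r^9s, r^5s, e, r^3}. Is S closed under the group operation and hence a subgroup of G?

r^11 ∈ S but its inverse r ∉ S, so S is not a subgroup.

No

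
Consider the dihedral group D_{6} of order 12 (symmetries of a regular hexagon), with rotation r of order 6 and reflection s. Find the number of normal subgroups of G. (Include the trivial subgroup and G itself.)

G has 16 subgroups. Checking conjugation-invariance by order — order 1: 1/1 normal; order 2: 1/7 normal; order 3: 1/1 normal; order 4: 0/3 normal; order 6: 3/3 normal; order 12: 1/1 normal.
Total normal subgroups: 7.

7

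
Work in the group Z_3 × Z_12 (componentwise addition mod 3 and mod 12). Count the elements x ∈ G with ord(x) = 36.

An element (a,b) has order lcm(ord(a), ord(b)); count pairs with lcm equal to 36.
Enumerating gives 0 such elements.

0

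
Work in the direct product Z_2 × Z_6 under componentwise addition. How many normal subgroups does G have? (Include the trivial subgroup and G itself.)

G is abelian, so every subgroup is normal.
G has 10 subgroups in total, hence 10 normal subgroups.

10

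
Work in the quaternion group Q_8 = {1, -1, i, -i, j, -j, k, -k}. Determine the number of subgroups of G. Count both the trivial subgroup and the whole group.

|G| = 8, so by Lagrange every subgroup order divides 8. Divisors: 1, 2, 4, 8.
Subgroups by order — order 1: 1; order 2: 1; order 4: 3; order 8: 1.
Total: 1 + 1 + 3 + 1 = 6.

6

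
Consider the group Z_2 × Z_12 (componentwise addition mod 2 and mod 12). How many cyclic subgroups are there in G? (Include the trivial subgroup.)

12

Group the elements of G by the cyclic subgroup they generate; each cyclic subgroup of order d accounts for φ(d) elements.
Cyclic subgroups by order — order 1: 1; order 2: 3; order 3: 1; order 4: 2; order 6: 3; order 12: 2.
Total: 12.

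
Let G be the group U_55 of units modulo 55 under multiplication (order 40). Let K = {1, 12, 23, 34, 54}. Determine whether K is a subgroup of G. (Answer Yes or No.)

No

Closure fails: 34 · 54 = 21 ∉ K. So K is not a subgroup.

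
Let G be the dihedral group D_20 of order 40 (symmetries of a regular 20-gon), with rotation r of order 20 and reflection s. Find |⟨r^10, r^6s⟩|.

|⟨r^10⟩| = 2 and |⟨r^6s⟩| = 2, so |H| is a multiple of lcm(2, 2) = 2 and divides |G| = 40.
Closing under the operation: H = {e, r^10, r^6s, r^16s}, so |H| = 4.

4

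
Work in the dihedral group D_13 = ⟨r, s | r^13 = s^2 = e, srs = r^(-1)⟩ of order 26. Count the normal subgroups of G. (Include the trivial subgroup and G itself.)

G has 16 subgroups. Checking conjugation-invariance by order — order 1: 1/1 normal; order 2: 0/13 normal; order 13: 1/1 normal; order 26: 1/1 normal.
Total normal subgroups: 3.

3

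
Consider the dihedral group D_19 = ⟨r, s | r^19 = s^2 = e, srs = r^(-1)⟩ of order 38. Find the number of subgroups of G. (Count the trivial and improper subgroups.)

|G| = 38, so by Lagrange every subgroup order divides 38. Divisors: 1, 2, 19, 38.
Subgroups by order — order 1: 1; order 2: 19; order 19: 1; order 38: 1.
Total: 1 + 19 + 1 + 1 = 22.

22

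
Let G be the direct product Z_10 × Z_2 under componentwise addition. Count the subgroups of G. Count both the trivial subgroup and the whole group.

10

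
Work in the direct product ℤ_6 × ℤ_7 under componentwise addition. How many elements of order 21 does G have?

12

An element (a,b) has order lcm(ord(a), ord(b)); count pairs with lcm equal to 21.
Enumerating gives 12 such elements.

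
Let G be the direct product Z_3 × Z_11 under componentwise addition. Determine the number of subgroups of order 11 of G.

1

|G| = 33 and 11 | 33, so subgroups of order 11 are possible by Lagrange.
The subgroups of order 11 are: {(0,0), (0,1), (0,2), (0,3), (0,4), (0,5), (0,6), (0,7), (0,8), (0,9), (0,10)}.
So G has 1 subgroup of order 11.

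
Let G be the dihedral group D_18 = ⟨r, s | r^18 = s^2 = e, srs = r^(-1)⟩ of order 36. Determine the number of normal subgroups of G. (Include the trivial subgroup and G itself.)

G has 45 subgroups. Checking conjugation-invariance by order — order 1: 1/1 normal; order 2: 1/19 normal; order 3: 1/1 normal; order 4: 0/9 normal; order 6: 1/7 normal; order 9: 1/1 normal; order 12: 0/3 normal; order 18: 3/3 normal; order 36: 1/1 normal.
Total normal subgroups: 9.

9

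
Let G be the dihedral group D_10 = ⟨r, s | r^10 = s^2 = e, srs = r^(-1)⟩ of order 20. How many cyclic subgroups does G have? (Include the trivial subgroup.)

Group the elements of G by the cyclic subgroup they generate; each cyclic subgroup of order d accounts for φ(d) elements.
Cyclic subgroups by order — order 1: 1; order 2: 11; order 5: 1; order 10: 1.
Total: 14.

14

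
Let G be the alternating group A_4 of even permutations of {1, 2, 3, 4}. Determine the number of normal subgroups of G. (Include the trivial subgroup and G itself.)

3

G has 10 subgroups. Checking conjugation-invariance by order — order 1: 1/1 normal; order 2: 0/3 normal; order 3: 0/4 normal; order 4: 1/1 normal; order 12: 1/1 normal.
Total normal subgroups: 3.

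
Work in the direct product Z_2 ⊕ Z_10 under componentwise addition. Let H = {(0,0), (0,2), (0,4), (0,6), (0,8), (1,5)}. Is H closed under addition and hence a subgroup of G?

|H| = 6 does not divide |G| = 20, so by Lagrange H is not a subgroup.

No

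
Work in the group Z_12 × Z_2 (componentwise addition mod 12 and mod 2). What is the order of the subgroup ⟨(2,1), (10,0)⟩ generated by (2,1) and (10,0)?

|⟨(2,1)⟩| = 6 and |⟨(10,0)⟩| = 6, so |H| is a multiple of lcm(6, 6) = 6 and divides |G| = 24.
Closing under the operation: H = {(0,0), (0,1), (2,0), (2,1), (4,0), (4,1), (6,0), (6,1), (8,0), (8,1), (10,0), (10,1)}, so |H| = 12.

12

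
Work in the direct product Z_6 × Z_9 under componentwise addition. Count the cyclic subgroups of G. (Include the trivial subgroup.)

16

Group the elements of G by the cyclic subgroup they generate; each cyclic subgroup of order d accounts for φ(d) elements.
Cyclic subgroups by order — order 1: 1; order 2: 1; order 3: 4; order 6: 4; order 9: 3; order 18: 3.
Total: 16.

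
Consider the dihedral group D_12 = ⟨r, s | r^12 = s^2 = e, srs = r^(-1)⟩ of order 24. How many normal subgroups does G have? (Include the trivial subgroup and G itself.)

9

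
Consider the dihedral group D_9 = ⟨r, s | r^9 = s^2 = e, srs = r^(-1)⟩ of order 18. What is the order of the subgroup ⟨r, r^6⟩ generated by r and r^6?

|⟨r⟩| = 9 and |⟨r^6⟩| = 3, so |H| is a multiple of lcm(9, 3) = 9 and divides |G| = 18.
Closing under the operation: H = {e, r, r^2, r^3, r^4, r^5, r^6, r^7, r^8}, so |H| = 9.

9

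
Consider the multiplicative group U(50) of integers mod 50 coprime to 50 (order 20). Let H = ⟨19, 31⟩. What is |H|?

10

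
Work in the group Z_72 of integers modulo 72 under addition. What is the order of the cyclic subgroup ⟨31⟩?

72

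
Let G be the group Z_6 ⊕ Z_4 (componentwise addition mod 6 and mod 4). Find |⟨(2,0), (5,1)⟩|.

12

|⟨(2,0)⟩| = 3 and |⟨(5,1)⟩| = 12, so |H| is a multiple of lcm(3, 12) = 12 and divides |G| = 24.
Closing under the operation: H = {(0,0), (0,2), (1,1), (1,3), (2,0), (2,2), (3,1), (3,3), (4,0), (4,2), (5,1), (5,3)}, so |H| = 12.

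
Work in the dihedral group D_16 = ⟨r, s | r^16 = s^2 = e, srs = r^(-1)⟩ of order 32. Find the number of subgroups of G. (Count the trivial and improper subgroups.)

|G| = 32, so by Lagrange every subgroup order divides 32. Divisors: 1, 2, 4, 8, 16, 32.
Subgroups by order — order 1: 1; order 2: 17; order 4: 9; order 8: 5; order 16: 3; order 32: 1.
Total: 1 + 17 + 9 + 5 + 3 + 1 = 36.

36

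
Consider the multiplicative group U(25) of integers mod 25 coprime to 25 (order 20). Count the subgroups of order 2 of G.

|G| = 20 and 2 | 20, so subgroups of order 2 are possible by Lagrange.
The subgroups of order 2 are: {1, 24}.
So G has 1 subgroup of order 2.

1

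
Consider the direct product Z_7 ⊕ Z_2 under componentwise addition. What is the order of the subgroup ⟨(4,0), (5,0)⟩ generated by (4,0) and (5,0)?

7

|⟨(4,0)⟩| = 7 and |⟨(5,0)⟩| = 7, so |H| is a multiple of lcm(7, 7) = 7 and divides |G| = 14.
Closing under the operation: H = {(0,0), (1,0), (2,0), (3,0), (4,0), (5,0), (6,0)}, so |H| = 7.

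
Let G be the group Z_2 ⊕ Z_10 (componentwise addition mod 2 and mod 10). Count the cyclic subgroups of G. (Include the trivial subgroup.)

Each element a generates a cyclic subgroup ⟨a⟩; distinct elements may generate the same one (a cyclic group of order d has φ(d) generators).
Cyclic subgroups by order — order 1: 1; order 2: 3; order 5: 1; order 10: 3.
Total: 8.

8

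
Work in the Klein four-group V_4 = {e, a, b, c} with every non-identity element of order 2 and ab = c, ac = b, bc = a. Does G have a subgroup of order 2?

2 | 4. A subgroup of order 2 is {e, a}.

Yes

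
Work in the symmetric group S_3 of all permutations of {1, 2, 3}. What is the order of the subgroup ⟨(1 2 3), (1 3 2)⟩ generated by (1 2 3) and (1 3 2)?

|⟨(1 2 3)⟩| = 3 and |⟨(1 3 2)⟩| = 3, so |H| is a multiple of lcm(3, 3) = 3 and divides |G| = 6.
Closing under the operation: H = {e, (1 2 3), (1 3 2)}, so |H| = 3.

3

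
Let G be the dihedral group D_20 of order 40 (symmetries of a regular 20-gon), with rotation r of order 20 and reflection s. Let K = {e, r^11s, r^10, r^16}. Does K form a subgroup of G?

No

r^16 ∈ K but its inverse r^4 ∉ K, so K is not a subgroup.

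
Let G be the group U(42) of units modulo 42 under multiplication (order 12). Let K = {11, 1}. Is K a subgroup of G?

11 ∈ K but its inverse 23 ∉ K, so K is not a subgroup.

No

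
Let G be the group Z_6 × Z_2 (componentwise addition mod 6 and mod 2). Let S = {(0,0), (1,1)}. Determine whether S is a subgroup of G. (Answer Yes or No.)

No

(1,1) ∈ S but its inverse (5,1) ∉ S, so S is not a subgroup.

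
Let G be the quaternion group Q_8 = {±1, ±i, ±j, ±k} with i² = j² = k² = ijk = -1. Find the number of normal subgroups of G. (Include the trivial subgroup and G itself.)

6

G has 6 subgroups. Checking conjugation-invariance by order — order 1: 1/1 normal; order 2: 1/1 normal; order 4: 3/3 normal; order 8: 1/1 normal.
Total normal subgroups: 6.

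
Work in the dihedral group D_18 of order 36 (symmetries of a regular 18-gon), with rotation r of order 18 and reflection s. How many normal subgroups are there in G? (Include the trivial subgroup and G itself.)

G has 45 subgroups. Checking conjugation-invariance by order — order 1: 1/1 normal; order 2: 1/19 normal; order 3: 1/1 normal; order 4: 0/9 normal; order 6: 1/7 normal; order 9: 1/1 normal; order 12: 0/3 normal; order 18: 3/3 normal; order 36: 1/1 normal.
Total normal subgroups: 9.

9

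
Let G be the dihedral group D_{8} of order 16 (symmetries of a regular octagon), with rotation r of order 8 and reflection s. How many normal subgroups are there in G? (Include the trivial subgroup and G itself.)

G has 19 subgroups. Checking conjugation-invariance by order — order 1: 1/1 normal; order 2: 1/9 normal; order 4: 1/5 normal; order 8: 3/3 normal; order 16: 1/1 normal.
Total normal subgroups: 7.

7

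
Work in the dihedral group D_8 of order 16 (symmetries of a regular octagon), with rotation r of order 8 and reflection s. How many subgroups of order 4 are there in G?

5

|G| = 16 and 4 | 16, so subgroups of order 4 are possible by Lagrange.
The subgroups of order 4 are: {e, r^2, r^4, r^6}; {e, r^4, r^2s, r^6s}; {e, r^4, r^3s, r^7s}; {e, r^4, s, r^4s}; … (5 in all).
So G has 5 subgroups of order 4.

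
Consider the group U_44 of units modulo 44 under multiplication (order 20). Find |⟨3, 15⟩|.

10

|⟨3⟩| = 10 and |⟨15⟩| = 10, so |H| is a multiple of lcm(10, 10) = 10 and divides |G| = 20.
Closing under the operation: H = {1, 3, 5, 9, 15, 23, 25, 27, 31, 37}, so |H| = 10.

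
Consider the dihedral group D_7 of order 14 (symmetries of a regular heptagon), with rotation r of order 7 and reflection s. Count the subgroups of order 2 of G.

|G| = 14 and 2 | 14, so subgroups of order 2 are possible by Lagrange.
The subgroups of order 2 are: {e, r^2s}; {e, r^3s}; {e, r^4s}; {e, r^5s}; … (7 in all).
So G has 7 subgroups of order 2.

7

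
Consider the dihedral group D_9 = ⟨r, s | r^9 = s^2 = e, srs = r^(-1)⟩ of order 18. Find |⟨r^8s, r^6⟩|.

6

|⟨r^8s⟩| = 2 and |⟨r^6⟩| = 3, so |H| is a multiple of lcm(2, 3) = 6 and divides |G| = 18.
Closing under the operation: H = {e, r^3, r^6, r^2s, r^5s, r^8s}, so |H| = 6.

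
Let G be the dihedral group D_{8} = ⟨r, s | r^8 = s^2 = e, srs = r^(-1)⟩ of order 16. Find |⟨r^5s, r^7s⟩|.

8

|⟨r^5s⟩| = 2 and |⟨r^7s⟩| = 2, so |H| is a multiple of lcm(2, 2) = 2 and divides |G| = 16.
Closing under the operation: H = {e, r^2, r^4, r^6, rs, r^3s, r^5s, r^7s}, so |H| = 8.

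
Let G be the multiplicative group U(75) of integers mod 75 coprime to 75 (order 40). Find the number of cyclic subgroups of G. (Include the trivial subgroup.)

Group the elements of G by the cyclic subgroup they generate; each cyclic subgroup of order d accounts for φ(d) elements.
Cyclic subgroups by order — order 1: 1; order 2: 3; order 4: 2; order 5: 1; order 10: 3; order 20: 2.
Total: 12.

12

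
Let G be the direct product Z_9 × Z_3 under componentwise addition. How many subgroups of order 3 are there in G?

4

|G| = 27 and 3 | 27, so subgroups of order 3 are possible by Lagrange.
The subgroups of order 3 are: {(0,0), (0,1), (0,2)}; {(0,0), (3,0), (6,0)}; {(0,0), (3,1), (6,2)}; {(0,0), (3,2), (6,1)}.
So G has 4 subgroups of order 3.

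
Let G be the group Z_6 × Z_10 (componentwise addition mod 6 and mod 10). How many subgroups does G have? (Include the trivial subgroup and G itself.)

20

|G| = 60, so by Lagrange every subgroup order divides 60. Divisors: 1, 2, 3, 4, 5, 6, 10, 12, 15, 20, 30, 60.
Subgroups by order — order 1: 1; order 2: 3; order 3: 1; order 4: 1; order 5: 1; order 6: 3; order 10: 3; order 12: 1; order 15: 1; order 20: 1; order 30: 3; order 60: 1.
Total: 1 + 3 + 1 + 1 + 1 + 3 + 3 + 1 + 1 + 1 + 3 + 1 = 20.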